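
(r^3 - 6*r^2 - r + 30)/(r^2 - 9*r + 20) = (r^2 - r - 6)/(r - 4)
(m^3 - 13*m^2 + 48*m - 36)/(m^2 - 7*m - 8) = (-m^3 + 13*m^2 - 48*m + 36)/(-m^2 + 7*m + 8)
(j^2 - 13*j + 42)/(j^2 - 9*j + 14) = (j - 6)/(j - 2)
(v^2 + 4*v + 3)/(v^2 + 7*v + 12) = (v + 1)/(v + 4)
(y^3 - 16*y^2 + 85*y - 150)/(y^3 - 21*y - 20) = (y^2 - 11*y + 30)/(y^2 + 5*y + 4)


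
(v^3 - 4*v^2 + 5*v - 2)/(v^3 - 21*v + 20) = (v^2 - 3*v + 2)/(v^2 + v - 20)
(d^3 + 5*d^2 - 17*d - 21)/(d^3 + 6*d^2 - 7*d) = (d^2 - 2*d - 3)/(d*(d - 1))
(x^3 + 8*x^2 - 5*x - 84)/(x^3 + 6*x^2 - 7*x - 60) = (x + 7)/(x + 5)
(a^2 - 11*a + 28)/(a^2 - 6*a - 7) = (a - 4)/(a + 1)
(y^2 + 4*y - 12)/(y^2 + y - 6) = (y + 6)/(y + 3)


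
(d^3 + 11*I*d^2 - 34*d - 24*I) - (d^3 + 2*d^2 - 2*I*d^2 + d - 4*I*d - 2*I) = -2*d^2 + 13*I*d^2 - 35*d + 4*I*d - 22*I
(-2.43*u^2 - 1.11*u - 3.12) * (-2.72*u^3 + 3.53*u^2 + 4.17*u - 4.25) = 6.6096*u^5 - 5.5587*u^4 - 5.565*u^3 - 5.3148*u^2 - 8.2929*u + 13.26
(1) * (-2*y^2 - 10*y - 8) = -2*y^2 - 10*y - 8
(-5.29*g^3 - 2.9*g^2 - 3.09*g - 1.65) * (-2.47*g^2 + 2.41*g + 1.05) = 13.0663*g^5 - 5.5859*g^4 - 4.9112*g^3 - 6.4164*g^2 - 7.221*g - 1.7325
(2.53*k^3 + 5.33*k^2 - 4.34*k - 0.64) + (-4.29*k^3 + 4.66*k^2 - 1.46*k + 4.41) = -1.76*k^3 + 9.99*k^2 - 5.8*k + 3.77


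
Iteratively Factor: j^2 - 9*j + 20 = (j - 5)*(j - 4)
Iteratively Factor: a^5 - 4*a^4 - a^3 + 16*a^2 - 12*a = (a)*(a^4 - 4*a^3 - a^2 + 16*a - 12) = a*(a + 2)*(a^3 - 6*a^2 + 11*a - 6) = a*(a - 1)*(a + 2)*(a^2 - 5*a + 6) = a*(a - 3)*(a - 1)*(a + 2)*(a - 2)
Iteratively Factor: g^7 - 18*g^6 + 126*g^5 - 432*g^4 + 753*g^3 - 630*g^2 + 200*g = (g - 5)*(g^6 - 13*g^5 + 61*g^4 - 127*g^3 + 118*g^2 - 40*g) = (g - 5)*(g - 1)*(g^5 - 12*g^4 + 49*g^3 - 78*g^2 + 40*g) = (g - 5)^2*(g - 1)*(g^4 - 7*g^3 + 14*g^2 - 8*g) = (g - 5)^2*(g - 4)*(g - 1)*(g^3 - 3*g^2 + 2*g) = (g - 5)^2*(g - 4)*(g - 1)^2*(g^2 - 2*g) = (g - 5)^2*(g - 4)*(g - 2)*(g - 1)^2*(g)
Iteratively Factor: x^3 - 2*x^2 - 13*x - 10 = (x + 2)*(x^2 - 4*x - 5) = (x - 5)*(x + 2)*(x + 1)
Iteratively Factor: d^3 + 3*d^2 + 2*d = (d + 2)*(d^2 + d) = d*(d + 2)*(d + 1)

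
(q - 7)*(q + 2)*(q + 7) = q^3 + 2*q^2 - 49*q - 98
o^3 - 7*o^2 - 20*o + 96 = (o - 8)*(o - 3)*(o + 4)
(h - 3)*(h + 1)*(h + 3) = h^3 + h^2 - 9*h - 9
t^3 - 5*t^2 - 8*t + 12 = (t - 6)*(t - 1)*(t + 2)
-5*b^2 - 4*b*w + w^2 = (-5*b + w)*(b + w)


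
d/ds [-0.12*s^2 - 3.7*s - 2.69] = -0.24*s - 3.7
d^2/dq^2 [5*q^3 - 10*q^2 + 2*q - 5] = 30*q - 20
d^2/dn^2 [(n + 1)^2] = 2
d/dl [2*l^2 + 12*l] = 4*l + 12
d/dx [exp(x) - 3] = exp(x)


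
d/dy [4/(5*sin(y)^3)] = -12*cos(y)/(5*sin(y)^4)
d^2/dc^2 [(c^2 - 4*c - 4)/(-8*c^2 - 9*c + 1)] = 2*(328*c^3 + 744*c^2 + 960*c + 391)/(512*c^6 + 1728*c^5 + 1752*c^4 + 297*c^3 - 219*c^2 + 27*c - 1)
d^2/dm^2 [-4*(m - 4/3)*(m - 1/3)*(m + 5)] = -24*m - 80/3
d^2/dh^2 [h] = 0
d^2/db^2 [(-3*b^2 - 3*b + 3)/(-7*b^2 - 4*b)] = 6*(21*b^3 - 147*b^2 - 84*b - 16)/(b^3*(343*b^3 + 588*b^2 + 336*b + 64))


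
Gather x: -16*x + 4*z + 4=-16*x + 4*z + 4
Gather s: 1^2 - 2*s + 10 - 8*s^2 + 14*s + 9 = -8*s^2 + 12*s + 20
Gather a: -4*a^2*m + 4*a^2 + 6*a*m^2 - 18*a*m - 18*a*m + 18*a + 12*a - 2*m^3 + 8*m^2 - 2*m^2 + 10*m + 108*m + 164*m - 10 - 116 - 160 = a^2*(4 - 4*m) + a*(6*m^2 - 36*m + 30) - 2*m^3 + 6*m^2 + 282*m - 286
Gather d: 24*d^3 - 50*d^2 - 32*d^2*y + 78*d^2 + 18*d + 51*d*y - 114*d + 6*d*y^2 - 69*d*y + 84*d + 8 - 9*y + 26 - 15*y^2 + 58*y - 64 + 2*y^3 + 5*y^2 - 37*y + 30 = 24*d^3 + d^2*(28 - 32*y) + d*(6*y^2 - 18*y - 12) + 2*y^3 - 10*y^2 + 12*y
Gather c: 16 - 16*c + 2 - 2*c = 18 - 18*c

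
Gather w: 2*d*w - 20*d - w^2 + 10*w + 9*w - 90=-20*d - w^2 + w*(2*d + 19) - 90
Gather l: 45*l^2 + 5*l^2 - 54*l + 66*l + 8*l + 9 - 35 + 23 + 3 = 50*l^2 + 20*l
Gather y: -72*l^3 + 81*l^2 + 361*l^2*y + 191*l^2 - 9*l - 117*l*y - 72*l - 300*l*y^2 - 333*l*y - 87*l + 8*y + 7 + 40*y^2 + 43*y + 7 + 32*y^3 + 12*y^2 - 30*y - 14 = -72*l^3 + 272*l^2 - 168*l + 32*y^3 + y^2*(52 - 300*l) + y*(361*l^2 - 450*l + 21)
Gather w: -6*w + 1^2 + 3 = 4 - 6*w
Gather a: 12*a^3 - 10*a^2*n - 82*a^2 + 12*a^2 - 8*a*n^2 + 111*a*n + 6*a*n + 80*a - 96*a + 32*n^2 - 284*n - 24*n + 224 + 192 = 12*a^3 + a^2*(-10*n - 70) + a*(-8*n^2 + 117*n - 16) + 32*n^2 - 308*n + 416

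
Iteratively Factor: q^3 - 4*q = (q)*(q^2 - 4) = q*(q + 2)*(q - 2)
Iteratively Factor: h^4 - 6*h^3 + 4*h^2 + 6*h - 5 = (h - 1)*(h^3 - 5*h^2 - h + 5) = (h - 1)*(h + 1)*(h^2 - 6*h + 5) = (h - 5)*(h - 1)*(h + 1)*(h - 1)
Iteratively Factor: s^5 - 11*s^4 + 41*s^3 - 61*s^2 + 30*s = (s - 5)*(s^4 - 6*s^3 + 11*s^2 - 6*s) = s*(s - 5)*(s^3 - 6*s^2 + 11*s - 6) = s*(s - 5)*(s - 3)*(s^2 - 3*s + 2) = s*(s - 5)*(s - 3)*(s - 1)*(s - 2)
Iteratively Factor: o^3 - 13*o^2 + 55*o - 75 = (o - 5)*(o^2 - 8*o + 15) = (o - 5)^2*(o - 3)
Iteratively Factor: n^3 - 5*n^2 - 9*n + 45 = (n - 5)*(n^2 - 9) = (n - 5)*(n + 3)*(n - 3)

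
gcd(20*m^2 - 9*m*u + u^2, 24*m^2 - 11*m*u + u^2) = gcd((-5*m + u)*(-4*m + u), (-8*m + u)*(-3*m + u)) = 1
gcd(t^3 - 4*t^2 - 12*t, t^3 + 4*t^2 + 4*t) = t^2 + 2*t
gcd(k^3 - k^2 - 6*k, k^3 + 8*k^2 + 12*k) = k^2 + 2*k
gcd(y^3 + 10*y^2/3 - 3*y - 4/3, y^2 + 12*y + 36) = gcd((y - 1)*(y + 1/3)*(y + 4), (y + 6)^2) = 1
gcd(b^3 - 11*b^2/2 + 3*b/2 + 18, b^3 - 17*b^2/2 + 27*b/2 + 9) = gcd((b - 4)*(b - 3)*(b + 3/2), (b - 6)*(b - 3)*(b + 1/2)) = b - 3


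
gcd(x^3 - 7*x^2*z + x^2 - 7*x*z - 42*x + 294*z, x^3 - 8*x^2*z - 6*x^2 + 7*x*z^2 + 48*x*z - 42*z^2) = x^2 - 7*x*z - 6*x + 42*z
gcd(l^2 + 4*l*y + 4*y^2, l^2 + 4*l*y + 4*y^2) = l^2 + 4*l*y + 4*y^2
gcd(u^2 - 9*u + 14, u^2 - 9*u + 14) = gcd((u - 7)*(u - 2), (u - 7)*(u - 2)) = u^2 - 9*u + 14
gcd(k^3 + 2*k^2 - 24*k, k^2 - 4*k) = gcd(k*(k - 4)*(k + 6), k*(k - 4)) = k^2 - 4*k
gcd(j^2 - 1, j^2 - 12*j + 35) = 1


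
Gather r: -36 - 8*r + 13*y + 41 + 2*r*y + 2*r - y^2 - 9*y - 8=r*(2*y - 6) - y^2 + 4*y - 3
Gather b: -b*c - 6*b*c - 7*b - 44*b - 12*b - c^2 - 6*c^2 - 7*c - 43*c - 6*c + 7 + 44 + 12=b*(-7*c - 63) - 7*c^2 - 56*c + 63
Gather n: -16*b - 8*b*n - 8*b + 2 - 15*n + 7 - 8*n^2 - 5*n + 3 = -24*b - 8*n^2 + n*(-8*b - 20) + 12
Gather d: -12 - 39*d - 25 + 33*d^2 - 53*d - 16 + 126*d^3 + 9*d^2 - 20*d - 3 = 126*d^3 + 42*d^2 - 112*d - 56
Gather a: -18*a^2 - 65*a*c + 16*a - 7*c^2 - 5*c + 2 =-18*a^2 + a*(16 - 65*c) - 7*c^2 - 5*c + 2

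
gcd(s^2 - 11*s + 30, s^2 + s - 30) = s - 5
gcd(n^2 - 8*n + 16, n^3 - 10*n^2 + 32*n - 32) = n^2 - 8*n + 16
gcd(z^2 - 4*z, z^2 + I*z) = z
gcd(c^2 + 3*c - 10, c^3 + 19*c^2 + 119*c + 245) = c + 5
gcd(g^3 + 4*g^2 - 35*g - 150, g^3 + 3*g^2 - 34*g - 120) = g^2 - g - 30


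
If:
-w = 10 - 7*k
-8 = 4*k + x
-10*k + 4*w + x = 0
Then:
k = 24/7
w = 14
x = -152/7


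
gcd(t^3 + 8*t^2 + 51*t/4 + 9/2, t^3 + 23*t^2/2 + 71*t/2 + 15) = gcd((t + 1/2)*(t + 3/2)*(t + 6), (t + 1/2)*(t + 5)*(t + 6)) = t^2 + 13*t/2 + 3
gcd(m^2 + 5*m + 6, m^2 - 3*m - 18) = m + 3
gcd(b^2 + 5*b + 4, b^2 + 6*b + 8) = b + 4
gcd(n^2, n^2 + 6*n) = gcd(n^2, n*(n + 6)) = n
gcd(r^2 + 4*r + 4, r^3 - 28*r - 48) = r + 2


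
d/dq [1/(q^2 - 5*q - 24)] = (5 - 2*q)/(-q^2 + 5*q + 24)^2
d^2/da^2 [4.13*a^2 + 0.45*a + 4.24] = 8.26000000000000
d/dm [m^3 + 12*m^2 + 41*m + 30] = 3*m^2 + 24*m + 41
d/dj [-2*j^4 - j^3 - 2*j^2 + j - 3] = -8*j^3 - 3*j^2 - 4*j + 1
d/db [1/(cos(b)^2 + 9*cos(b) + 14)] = (2*cos(b) + 9)*sin(b)/(cos(b)^2 + 9*cos(b) + 14)^2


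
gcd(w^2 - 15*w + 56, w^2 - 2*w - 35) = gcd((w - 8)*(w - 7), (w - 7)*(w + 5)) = w - 7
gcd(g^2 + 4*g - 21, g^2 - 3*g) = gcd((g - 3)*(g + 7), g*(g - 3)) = g - 3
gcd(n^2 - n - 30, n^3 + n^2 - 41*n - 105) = n + 5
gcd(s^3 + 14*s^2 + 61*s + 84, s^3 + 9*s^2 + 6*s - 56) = s^2 + 11*s + 28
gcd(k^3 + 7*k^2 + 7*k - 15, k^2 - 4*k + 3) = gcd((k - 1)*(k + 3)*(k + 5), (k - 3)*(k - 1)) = k - 1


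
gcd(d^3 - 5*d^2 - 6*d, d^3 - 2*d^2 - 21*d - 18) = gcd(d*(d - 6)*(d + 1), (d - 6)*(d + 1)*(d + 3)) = d^2 - 5*d - 6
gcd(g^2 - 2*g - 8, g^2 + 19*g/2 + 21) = 1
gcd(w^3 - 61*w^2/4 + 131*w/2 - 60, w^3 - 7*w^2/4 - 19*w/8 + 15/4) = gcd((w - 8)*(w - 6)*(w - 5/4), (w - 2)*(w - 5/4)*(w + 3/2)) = w - 5/4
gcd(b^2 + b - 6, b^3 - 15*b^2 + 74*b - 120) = 1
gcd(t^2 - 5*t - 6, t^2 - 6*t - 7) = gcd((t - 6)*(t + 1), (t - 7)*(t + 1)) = t + 1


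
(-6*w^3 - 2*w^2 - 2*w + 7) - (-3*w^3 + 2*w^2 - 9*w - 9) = -3*w^3 - 4*w^2 + 7*w + 16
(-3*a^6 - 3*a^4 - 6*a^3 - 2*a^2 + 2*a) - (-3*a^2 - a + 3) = -3*a^6 - 3*a^4 - 6*a^3 + a^2 + 3*a - 3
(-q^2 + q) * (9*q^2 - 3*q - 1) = -9*q^4 + 12*q^3 - 2*q^2 - q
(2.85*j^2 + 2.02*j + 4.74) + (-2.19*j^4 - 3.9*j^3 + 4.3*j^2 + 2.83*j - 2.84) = -2.19*j^4 - 3.9*j^3 + 7.15*j^2 + 4.85*j + 1.9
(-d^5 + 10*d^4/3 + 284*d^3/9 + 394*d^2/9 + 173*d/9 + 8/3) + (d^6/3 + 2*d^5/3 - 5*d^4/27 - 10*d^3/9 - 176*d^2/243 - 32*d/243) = d^6/3 - d^5/3 + 85*d^4/27 + 274*d^3/9 + 10462*d^2/243 + 4639*d/243 + 8/3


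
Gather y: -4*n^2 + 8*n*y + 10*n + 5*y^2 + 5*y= -4*n^2 + 10*n + 5*y^2 + y*(8*n + 5)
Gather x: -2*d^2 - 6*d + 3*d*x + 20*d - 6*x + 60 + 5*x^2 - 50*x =-2*d^2 + 14*d + 5*x^2 + x*(3*d - 56) + 60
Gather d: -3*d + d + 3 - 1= 2 - 2*d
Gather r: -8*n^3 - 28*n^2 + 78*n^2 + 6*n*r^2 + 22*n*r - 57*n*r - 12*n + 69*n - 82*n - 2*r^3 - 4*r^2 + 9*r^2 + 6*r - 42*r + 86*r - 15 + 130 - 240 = -8*n^3 + 50*n^2 - 25*n - 2*r^3 + r^2*(6*n + 5) + r*(50 - 35*n) - 125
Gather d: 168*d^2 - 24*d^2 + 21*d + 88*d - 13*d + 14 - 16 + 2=144*d^2 + 96*d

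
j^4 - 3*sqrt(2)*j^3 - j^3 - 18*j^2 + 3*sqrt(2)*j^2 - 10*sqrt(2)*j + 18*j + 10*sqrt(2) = (j - 1)*(j - 5*sqrt(2))*(j + sqrt(2))^2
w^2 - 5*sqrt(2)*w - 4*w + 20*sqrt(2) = (w - 4)*(w - 5*sqrt(2))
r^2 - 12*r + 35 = (r - 7)*(r - 5)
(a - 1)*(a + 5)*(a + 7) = a^3 + 11*a^2 + 23*a - 35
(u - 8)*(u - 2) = u^2 - 10*u + 16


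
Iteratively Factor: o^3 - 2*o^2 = (o)*(o^2 - 2*o) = o^2*(o - 2)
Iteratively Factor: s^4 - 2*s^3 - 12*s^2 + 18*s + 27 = (s + 1)*(s^3 - 3*s^2 - 9*s + 27) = (s - 3)*(s + 1)*(s^2 - 9) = (s - 3)*(s + 1)*(s + 3)*(s - 3)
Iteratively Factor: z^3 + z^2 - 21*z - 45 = (z + 3)*(z^2 - 2*z - 15) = (z - 5)*(z + 3)*(z + 3)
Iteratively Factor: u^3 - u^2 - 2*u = (u + 1)*(u^2 - 2*u) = u*(u + 1)*(u - 2)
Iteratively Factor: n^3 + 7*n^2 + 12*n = (n + 3)*(n^2 + 4*n) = (n + 3)*(n + 4)*(n)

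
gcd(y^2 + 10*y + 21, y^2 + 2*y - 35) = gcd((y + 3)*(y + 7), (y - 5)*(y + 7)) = y + 7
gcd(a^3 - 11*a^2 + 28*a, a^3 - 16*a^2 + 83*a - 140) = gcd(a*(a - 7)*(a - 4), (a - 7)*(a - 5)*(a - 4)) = a^2 - 11*a + 28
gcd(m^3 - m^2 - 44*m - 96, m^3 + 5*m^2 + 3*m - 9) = m + 3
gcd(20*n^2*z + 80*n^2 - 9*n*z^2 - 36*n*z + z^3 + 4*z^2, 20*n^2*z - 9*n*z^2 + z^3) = 20*n^2 - 9*n*z + z^2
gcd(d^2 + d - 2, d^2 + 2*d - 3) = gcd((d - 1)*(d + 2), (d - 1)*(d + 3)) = d - 1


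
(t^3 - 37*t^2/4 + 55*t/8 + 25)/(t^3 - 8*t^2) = 1 - 5/(4*t) - 25/(8*t^2)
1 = 1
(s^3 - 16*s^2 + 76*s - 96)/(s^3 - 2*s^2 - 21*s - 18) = (s^2 - 10*s + 16)/(s^2 + 4*s + 3)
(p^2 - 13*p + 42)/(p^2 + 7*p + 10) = (p^2 - 13*p + 42)/(p^2 + 7*p + 10)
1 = 1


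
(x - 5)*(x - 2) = x^2 - 7*x + 10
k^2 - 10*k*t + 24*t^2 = (k - 6*t)*(k - 4*t)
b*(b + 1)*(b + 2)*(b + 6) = b^4 + 9*b^3 + 20*b^2 + 12*b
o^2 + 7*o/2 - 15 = (o - 5/2)*(o + 6)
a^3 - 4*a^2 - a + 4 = (a - 4)*(a - 1)*(a + 1)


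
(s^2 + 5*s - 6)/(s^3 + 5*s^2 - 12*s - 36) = (s - 1)/(s^2 - s - 6)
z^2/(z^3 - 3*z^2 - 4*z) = z/(z^2 - 3*z - 4)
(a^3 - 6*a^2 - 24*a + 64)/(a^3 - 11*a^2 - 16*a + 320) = (a^2 + 2*a - 8)/(a^2 - 3*a - 40)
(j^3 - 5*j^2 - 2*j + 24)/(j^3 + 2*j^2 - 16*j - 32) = (j - 3)/(j + 4)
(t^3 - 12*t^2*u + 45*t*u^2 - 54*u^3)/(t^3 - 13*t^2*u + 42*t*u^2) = (t^2 - 6*t*u + 9*u^2)/(t*(t - 7*u))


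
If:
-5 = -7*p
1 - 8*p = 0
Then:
No Solution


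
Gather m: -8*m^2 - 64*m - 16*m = -8*m^2 - 80*m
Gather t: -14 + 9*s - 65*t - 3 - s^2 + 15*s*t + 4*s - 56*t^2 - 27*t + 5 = -s^2 + 13*s - 56*t^2 + t*(15*s - 92) - 12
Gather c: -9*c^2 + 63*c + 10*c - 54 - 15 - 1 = -9*c^2 + 73*c - 70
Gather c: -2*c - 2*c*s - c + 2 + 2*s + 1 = c*(-2*s - 3) + 2*s + 3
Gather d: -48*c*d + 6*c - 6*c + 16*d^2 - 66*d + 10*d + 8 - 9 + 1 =16*d^2 + d*(-48*c - 56)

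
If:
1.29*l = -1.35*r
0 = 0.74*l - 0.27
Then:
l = 0.36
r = -0.35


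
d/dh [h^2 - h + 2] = 2*h - 1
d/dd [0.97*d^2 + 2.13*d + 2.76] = 1.94*d + 2.13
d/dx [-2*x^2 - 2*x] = -4*x - 2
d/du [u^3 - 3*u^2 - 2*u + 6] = 3*u^2 - 6*u - 2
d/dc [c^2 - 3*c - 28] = 2*c - 3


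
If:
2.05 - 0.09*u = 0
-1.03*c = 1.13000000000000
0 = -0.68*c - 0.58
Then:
No Solution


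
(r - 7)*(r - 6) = r^2 - 13*r + 42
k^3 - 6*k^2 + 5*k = k*(k - 5)*(k - 1)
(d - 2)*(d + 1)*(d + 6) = d^3 + 5*d^2 - 8*d - 12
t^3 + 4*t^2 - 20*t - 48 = (t - 4)*(t + 2)*(t + 6)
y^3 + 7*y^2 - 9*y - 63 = (y - 3)*(y + 3)*(y + 7)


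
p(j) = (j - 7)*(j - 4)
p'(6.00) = 1.00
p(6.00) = -2.00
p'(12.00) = 13.00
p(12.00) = 40.00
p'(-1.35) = -13.70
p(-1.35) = 44.67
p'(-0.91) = -12.82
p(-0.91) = 38.84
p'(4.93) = -1.14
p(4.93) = -1.93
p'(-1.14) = -13.28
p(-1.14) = 41.84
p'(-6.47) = -23.94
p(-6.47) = 141.03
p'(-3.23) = -17.46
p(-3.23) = 73.96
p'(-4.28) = -19.56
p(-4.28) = 93.40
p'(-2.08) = -15.16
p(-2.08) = 55.21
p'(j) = 2*j - 11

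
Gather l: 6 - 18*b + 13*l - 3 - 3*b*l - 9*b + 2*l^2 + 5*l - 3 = -27*b + 2*l^2 + l*(18 - 3*b)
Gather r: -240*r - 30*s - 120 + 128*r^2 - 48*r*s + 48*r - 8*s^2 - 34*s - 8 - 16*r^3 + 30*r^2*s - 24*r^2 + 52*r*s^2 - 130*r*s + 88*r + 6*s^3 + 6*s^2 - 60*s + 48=-16*r^3 + r^2*(30*s + 104) + r*(52*s^2 - 178*s - 104) + 6*s^3 - 2*s^2 - 124*s - 80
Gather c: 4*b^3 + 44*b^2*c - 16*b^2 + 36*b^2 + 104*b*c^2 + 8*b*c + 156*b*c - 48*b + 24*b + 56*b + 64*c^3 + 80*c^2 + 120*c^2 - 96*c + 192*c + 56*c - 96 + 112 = 4*b^3 + 20*b^2 + 32*b + 64*c^3 + c^2*(104*b + 200) + c*(44*b^2 + 164*b + 152) + 16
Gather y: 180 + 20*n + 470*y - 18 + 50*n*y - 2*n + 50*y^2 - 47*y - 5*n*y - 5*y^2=18*n + 45*y^2 + y*(45*n + 423) + 162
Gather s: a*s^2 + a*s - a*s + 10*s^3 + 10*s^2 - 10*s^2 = a*s^2 + 10*s^3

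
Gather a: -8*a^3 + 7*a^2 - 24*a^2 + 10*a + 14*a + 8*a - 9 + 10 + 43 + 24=-8*a^3 - 17*a^2 + 32*a + 68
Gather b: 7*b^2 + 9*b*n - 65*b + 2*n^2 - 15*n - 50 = 7*b^2 + b*(9*n - 65) + 2*n^2 - 15*n - 50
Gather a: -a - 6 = -a - 6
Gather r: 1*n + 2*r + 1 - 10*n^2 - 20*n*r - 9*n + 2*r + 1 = -10*n^2 - 8*n + r*(4 - 20*n) + 2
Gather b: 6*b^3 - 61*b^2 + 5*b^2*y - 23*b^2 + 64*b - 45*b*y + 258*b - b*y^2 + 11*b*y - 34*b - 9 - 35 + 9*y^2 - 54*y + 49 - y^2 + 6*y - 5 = 6*b^3 + b^2*(5*y - 84) + b*(-y^2 - 34*y + 288) + 8*y^2 - 48*y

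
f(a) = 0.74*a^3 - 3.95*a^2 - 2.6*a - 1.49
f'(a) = 2.22*a^2 - 7.9*a - 2.6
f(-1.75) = -13.00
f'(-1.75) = 18.02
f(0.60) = -4.31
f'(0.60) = -6.54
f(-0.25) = -1.10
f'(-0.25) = -0.49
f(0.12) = -1.86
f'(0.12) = -3.52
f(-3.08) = -52.57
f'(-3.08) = 42.79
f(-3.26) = -60.63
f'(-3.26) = 46.75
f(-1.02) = -3.73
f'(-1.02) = 7.77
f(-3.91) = -95.95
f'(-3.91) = 62.23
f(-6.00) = -287.93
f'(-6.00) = 124.72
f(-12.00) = -1817.81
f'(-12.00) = 411.88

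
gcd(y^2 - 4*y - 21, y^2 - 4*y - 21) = y^2 - 4*y - 21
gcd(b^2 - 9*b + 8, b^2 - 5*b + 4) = b - 1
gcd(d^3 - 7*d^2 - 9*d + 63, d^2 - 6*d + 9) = d - 3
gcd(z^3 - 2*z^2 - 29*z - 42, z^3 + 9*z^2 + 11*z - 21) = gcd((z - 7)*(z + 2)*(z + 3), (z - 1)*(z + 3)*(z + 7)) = z + 3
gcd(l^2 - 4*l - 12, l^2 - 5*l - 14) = l + 2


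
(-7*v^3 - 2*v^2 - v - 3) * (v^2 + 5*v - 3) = -7*v^5 - 37*v^4 + 10*v^3 - 2*v^2 - 12*v + 9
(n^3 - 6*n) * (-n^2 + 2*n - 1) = -n^5 + 2*n^4 + 5*n^3 - 12*n^2 + 6*n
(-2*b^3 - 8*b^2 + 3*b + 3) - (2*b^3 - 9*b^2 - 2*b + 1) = -4*b^3 + b^2 + 5*b + 2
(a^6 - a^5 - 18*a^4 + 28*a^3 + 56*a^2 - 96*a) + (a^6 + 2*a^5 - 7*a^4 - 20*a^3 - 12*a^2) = 2*a^6 + a^5 - 25*a^4 + 8*a^3 + 44*a^2 - 96*a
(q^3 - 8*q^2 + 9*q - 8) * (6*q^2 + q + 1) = 6*q^5 - 47*q^4 + 47*q^3 - 47*q^2 + q - 8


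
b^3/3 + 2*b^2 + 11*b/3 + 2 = (b/3 + 1)*(b + 1)*(b + 2)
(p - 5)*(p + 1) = p^2 - 4*p - 5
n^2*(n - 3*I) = n^3 - 3*I*n^2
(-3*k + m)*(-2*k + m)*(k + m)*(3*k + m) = 18*k^4 + 9*k^3*m - 11*k^2*m^2 - k*m^3 + m^4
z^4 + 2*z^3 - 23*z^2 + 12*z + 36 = (z - 3)*(z - 2)*(z + 1)*(z + 6)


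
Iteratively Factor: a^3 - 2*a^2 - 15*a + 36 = (a + 4)*(a^2 - 6*a + 9) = (a - 3)*(a + 4)*(a - 3)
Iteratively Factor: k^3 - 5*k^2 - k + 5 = (k - 1)*(k^2 - 4*k - 5) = (k - 1)*(k + 1)*(k - 5)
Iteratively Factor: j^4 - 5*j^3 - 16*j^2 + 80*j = (j - 5)*(j^3 - 16*j) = j*(j - 5)*(j^2 - 16) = j*(j - 5)*(j - 4)*(j + 4)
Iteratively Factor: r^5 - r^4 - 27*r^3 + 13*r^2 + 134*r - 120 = (r + 3)*(r^4 - 4*r^3 - 15*r^2 + 58*r - 40) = (r - 1)*(r + 3)*(r^3 - 3*r^2 - 18*r + 40) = (r - 5)*(r - 1)*(r + 3)*(r^2 + 2*r - 8) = (r - 5)*(r - 1)*(r + 3)*(r + 4)*(r - 2)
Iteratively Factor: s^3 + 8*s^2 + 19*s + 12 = (s + 3)*(s^2 + 5*s + 4) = (s + 1)*(s + 3)*(s + 4)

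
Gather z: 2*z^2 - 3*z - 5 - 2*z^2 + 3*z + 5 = 0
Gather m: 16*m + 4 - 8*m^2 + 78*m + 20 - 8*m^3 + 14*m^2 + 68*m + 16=-8*m^3 + 6*m^2 + 162*m + 40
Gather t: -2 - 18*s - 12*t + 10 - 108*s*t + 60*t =-18*s + t*(48 - 108*s) + 8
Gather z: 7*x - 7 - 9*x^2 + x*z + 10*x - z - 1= -9*x^2 + 17*x + z*(x - 1) - 8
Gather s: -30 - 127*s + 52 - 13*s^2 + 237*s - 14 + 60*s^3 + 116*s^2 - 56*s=60*s^3 + 103*s^2 + 54*s + 8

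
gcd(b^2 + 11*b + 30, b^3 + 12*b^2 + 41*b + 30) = b^2 + 11*b + 30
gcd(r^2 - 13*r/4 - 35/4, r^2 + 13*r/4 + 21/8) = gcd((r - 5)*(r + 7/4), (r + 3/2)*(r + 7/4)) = r + 7/4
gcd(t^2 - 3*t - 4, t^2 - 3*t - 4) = t^2 - 3*t - 4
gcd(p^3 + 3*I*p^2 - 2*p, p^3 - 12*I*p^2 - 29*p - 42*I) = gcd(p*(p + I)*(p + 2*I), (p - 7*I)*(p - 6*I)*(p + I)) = p + I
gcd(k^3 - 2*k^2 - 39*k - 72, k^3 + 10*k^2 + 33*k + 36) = k^2 + 6*k + 9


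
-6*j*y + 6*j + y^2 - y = (-6*j + y)*(y - 1)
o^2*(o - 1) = o^3 - o^2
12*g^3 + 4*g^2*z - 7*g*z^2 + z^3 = (-6*g + z)*(-2*g + z)*(g + z)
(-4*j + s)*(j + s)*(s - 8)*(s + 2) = -4*j^2*s^2 + 24*j^2*s + 64*j^2 - 3*j*s^3 + 18*j*s^2 + 48*j*s + s^4 - 6*s^3 - 16*s^2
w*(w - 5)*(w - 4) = w^3 - 9*w^2 + 20*w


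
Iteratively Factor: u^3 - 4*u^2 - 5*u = (u + 1)*(u^2 - 5*u) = u*(u + 1)*(u - 5)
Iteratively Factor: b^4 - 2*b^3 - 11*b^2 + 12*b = (b - 1)*(b^3 - b^2 - 12*b) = (b - 4)*(b - 1)*(b^2 + 3*b) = b*(b - 4)*(b - 1)*(b + 3)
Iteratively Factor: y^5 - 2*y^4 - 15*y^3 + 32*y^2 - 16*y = (y)*(y^4 - 2*y^3 - 15*y^2 + 32*y - 16) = y*(y - 1)*(y^3 - y^2 - 16*y + 16) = y*(y - 4)*(y - 1)*(y^2 + 3*y - 4) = y*(y - 4)*(y - 1)^2*(y + 4)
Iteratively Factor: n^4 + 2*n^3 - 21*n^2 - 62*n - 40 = (n - 5)*(n^3 + 7*n^2 + 14*n + 8) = (n - 5)*(n + 1)*(n^2 + 6*n + 8) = (n - 5)*(n + 1)*(n + 2)*(n + 4)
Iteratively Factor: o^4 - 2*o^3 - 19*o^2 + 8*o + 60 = (o + 3)*(o^3 - 5*o^2 - 4*o + 20) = (o - 5)*(o + 3)*(o^2 - 4) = (o - 5)*(o + 2)*(o + 3)*(o - 2)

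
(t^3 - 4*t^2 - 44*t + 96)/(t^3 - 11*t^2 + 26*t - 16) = (t + 6)/(t - 1)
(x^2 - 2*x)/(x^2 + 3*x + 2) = x*(x - 2)/(x^2 + 3*x + 2)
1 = 1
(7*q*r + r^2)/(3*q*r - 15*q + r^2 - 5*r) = r*(7*q + r)/(3*q*r - 15*q + r^2 - 5*r)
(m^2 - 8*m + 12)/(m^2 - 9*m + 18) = (m - 2)/(m - 3)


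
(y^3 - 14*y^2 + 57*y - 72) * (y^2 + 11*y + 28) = y^5 - 3*y^4 - 69*y^3 + 163*y^2 + 804*y - 2016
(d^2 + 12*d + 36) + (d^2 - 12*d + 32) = 2*d^2 + 68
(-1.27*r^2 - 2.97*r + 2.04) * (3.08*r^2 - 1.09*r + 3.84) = -3.9116*r^4 - 7.7633*r^3 + 4.6437*r^2 - 13.6284*r + 7.8336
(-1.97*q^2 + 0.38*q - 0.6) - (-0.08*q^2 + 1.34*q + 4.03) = -1.89*q^2 - 0.96*q - 4.63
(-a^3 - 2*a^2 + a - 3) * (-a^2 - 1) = a^5 + 2*a^4 + 5*a^2 - a + 3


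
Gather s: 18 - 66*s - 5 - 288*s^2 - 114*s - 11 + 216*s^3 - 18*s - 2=216*s^3 - 288*s^2 - 198*s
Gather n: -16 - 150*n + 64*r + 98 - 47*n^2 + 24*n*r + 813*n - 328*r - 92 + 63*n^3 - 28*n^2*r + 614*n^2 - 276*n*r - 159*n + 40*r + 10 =63*n^3 + n^2*(567 - 28*r) + n*(504 - 252*r) - 224*r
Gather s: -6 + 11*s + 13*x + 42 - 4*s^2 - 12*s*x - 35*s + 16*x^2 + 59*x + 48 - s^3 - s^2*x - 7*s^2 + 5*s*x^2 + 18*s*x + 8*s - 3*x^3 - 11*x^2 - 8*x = -s^3 + s^2*(-x - 11) + s*(5*x^2 + 6*x - 16) - 3*x^3 + 5*x^2 + 64*x + 84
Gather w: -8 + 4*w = 4*w - 8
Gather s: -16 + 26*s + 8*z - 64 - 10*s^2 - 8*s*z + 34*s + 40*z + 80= -10*s^2 + s*(60 - 8*z) + 48*z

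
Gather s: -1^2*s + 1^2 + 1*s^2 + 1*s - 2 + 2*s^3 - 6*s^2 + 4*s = 2*s^3 - 5*s^2 + 4*s - 1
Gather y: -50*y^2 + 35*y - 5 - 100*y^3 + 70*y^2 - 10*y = -100*y^3 + 20*y^2 + 25*y - 5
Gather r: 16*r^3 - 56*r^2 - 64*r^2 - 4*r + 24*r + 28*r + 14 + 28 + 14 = 16*r^3 - 120*r^2 + 48*r + 56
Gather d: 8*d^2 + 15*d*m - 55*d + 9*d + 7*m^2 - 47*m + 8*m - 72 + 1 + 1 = 8*d^2 + d*(15*m - 46) + 7*m^2 - 39*m - 70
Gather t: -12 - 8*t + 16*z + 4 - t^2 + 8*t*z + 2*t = -t^2 + t*(8*z - 6) + 16*z - 8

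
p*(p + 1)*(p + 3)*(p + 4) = p^4 + 8*p^3 + 19*p^2 + 12*p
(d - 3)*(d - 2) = d^2 - 5*d + 6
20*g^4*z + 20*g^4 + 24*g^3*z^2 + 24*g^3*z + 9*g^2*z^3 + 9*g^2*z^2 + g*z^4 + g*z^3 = (2*g + z)^2*(5*g + z)*(g*z + g)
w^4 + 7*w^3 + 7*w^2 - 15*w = w*(w - 1)*(w + 3)*(w + 5)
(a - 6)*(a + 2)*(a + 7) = a^3 + 3*a^2 - 40*a - 84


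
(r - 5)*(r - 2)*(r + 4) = r^3 - 3*r^2 - 18*r + 40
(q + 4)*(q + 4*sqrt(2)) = q^2 + 4*q + 4*sqrt(2)*q + 16*sqrt(2)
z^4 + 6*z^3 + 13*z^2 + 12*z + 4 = (z + 1)^2*(z + 2)^2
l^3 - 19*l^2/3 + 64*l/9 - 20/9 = (l - 5)*(l - 2/3)^2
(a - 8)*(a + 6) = a^2 - 2*a - 48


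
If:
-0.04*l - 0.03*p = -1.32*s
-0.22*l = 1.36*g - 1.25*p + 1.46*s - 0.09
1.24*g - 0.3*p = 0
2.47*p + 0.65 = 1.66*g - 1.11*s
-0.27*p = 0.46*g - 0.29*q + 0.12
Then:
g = -0.07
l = -0.67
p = -0.30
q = 0.02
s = -0.03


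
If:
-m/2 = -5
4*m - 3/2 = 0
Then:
No Solution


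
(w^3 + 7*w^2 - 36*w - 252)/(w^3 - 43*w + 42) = (w + 6)/(w - 1)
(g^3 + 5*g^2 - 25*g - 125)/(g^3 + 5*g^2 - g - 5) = (g^2 - 25)/(g^2 - 1)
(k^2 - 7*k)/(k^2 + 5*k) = (k - 7)/(k + 5)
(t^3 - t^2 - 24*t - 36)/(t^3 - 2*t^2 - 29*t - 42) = (t - 6)/(t - 7)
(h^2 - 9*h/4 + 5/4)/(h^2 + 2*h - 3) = (h - 5/4)/(h + 3)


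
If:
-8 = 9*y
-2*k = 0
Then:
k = 0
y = -8/9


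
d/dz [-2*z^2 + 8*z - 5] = 8 - 4*z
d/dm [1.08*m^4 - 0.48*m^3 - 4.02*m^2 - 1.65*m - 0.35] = 4.32*m^3 - 1.44*m^2 - 8.04*m - 1.65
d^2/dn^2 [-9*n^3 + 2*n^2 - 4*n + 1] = 4 - 54*n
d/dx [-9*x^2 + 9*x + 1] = 9 - 18*x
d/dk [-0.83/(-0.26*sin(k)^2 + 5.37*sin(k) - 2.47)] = (4.4571 - 0.4316*sin(k))*cos(k)/(0.26*sin(k)^2 - 5.37*sin(k) + 2.47)^2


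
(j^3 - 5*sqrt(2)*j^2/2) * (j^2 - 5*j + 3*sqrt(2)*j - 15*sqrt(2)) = j^5 - 5*j^4 + sqrt(2)*j^4/2 - 15*j^3 - 5*sqrt(2)*j^3/2 + 75*j^2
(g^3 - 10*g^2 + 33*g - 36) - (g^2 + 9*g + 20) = g^3 - 11*g^2 + 24*g - 56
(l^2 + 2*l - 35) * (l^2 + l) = l^4 + 3*l^3 - 33*l^2 - 35*l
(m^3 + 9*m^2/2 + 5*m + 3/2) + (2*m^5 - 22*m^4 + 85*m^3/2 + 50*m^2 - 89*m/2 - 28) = 2*m^5 - 22*m^4 + 87*m^3/2 + 109*m^2/2 - 79*m/2 - 53/2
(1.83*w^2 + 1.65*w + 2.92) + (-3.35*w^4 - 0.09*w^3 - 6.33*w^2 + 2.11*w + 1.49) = -3.35*w^4 - 0.09*w^3 - 4.5*w^2 + 3.76*w + 4.41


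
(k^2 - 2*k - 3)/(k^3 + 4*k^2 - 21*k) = (k + 1)/(k*(k + 7))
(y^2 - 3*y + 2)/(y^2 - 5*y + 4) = (y - 2)/(y - 4)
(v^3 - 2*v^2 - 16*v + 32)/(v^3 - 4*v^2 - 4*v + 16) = (v + 4)/(v + 2)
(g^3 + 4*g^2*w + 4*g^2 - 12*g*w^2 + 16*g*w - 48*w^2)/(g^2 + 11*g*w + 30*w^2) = (g^2 - 2*g*w + 4*g - 8*w)/(g + 5*w)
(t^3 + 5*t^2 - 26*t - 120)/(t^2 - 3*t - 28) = (t^2 + t - 30)/(t - 7)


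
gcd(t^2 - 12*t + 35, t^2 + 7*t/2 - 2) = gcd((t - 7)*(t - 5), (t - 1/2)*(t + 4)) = 1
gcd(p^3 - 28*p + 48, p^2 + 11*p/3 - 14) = p + 6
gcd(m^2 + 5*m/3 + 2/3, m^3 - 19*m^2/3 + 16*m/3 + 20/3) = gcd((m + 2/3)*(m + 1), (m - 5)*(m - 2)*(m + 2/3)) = m + 2/3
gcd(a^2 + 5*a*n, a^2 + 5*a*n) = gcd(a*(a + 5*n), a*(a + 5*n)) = a^2 + 5*a*n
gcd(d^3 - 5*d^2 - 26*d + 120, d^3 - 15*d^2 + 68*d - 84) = d - 6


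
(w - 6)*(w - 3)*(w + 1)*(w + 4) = w^4 - 4*w^3 - 23*w^2 + 54*w + 72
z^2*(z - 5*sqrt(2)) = z^3 - 5*sqrt(2)*z^2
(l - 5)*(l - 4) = l^2 - 9*l + 20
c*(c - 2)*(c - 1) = c^3 - 3*c^2 + 2*c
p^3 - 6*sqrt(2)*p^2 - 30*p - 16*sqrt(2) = (p - 8*sqrt(2))*(p + sqrt(2))^2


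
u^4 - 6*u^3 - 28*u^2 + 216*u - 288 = (u - 6)*(u - 4)*(u - 2)*(u + 6)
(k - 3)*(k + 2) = k^2 - k - 6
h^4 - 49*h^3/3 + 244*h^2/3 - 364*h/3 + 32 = (h - 8)*(h - 6)*(h - 2)*(h - 1/3)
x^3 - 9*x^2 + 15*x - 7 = (x - 7)*(x - 1)^2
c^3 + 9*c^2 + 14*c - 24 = (c - 1)*(c + 4)*(c + 6)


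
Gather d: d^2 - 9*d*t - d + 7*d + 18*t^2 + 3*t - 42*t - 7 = d^2 + d*(6 - 9*t) + 18*t^2 - 39*t - 7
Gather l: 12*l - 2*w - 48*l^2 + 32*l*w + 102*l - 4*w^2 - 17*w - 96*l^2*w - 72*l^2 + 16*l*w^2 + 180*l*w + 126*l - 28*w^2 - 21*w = l^2*(-96*w - 120) + l*(16*w^2 + 212*w + 240) - 32*w^2 - 40*w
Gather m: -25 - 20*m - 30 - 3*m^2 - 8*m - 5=-3*m^2 - 28*m - 60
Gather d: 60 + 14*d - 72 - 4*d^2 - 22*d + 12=-4*d^2 - 8*d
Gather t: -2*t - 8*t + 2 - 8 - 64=-10*t - 70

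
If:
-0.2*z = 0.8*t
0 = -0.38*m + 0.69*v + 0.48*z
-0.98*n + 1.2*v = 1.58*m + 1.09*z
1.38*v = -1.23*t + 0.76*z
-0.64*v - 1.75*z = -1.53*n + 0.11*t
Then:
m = 0.00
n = 0.00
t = 0.00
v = 0.00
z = 0.00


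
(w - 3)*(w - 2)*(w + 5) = w^3 - 19*w + 30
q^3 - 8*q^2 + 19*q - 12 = (q - 4)*(q - 3)*(q - 1)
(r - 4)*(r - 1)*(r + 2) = r^3 - 3*r^2 - 6*r + 8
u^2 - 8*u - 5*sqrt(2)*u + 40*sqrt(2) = (u - 8)*(u - 5*sqrt(2))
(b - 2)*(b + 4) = b^2 + 2*b - 8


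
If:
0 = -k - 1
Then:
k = -1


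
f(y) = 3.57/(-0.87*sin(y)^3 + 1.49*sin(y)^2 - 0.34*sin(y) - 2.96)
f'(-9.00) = -1.04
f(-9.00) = -1.42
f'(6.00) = 0.63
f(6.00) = -1.31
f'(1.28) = -0.02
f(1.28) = -1.33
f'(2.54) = 0.19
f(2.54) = -1.26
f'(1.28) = -0.02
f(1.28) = -1.33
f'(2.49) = 0.18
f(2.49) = -1.27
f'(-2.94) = -0.46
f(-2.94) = -1.26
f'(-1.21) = 17.46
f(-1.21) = -5.71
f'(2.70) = 0.18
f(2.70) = -1.23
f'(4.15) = -7.73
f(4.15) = -3.31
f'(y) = 3.57*(2.61*sin(y)^2*cos(y) - 2.98*sin(y)*cos(y) + 0.34*cos(y))/(-0.87*sin(y)^3 + 1.49*sin(y)^2 - 0.34*sin(y) - 2.96)^2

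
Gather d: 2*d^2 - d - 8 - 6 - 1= 2*d^2 - d - 15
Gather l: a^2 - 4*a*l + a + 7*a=a^2 - 4*a*l + 8*a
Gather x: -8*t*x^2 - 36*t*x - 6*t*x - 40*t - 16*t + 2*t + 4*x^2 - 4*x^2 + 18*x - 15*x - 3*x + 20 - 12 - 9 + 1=-8*t*x^2 - 42*t*x - 54*t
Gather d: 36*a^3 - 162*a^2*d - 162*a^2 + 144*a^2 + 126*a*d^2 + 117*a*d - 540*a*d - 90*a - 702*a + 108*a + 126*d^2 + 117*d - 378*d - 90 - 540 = 36*a^3 - 18*a^2 - 684*a + d^2*(126*a + 126) + d*(-162*a^2 - 423*a - 261) - 630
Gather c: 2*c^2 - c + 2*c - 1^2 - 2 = 2*c^2 + c - 3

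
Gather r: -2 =-2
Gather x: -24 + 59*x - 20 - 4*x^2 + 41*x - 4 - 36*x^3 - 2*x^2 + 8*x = -36*x^3 - 6*x^2 + 108*x - 48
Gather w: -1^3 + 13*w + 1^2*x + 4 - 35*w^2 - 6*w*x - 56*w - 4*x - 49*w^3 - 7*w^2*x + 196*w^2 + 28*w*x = -49*w^3 + w^2*(161 - 7*x) + w*(22*x - 43) - 3*x + 3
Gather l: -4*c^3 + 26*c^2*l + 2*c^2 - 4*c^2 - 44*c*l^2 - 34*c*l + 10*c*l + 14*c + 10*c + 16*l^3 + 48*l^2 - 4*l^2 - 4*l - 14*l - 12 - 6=-4*c^3 - 2*c^2 + 24*c + 16*l^3 + l^2*(44 - 44*c) + l*(26*c^2 - 24*c - 18) - 18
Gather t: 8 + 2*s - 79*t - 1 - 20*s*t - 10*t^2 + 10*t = 2*s - 10*t^2 + t*(-20*s - 69) + 7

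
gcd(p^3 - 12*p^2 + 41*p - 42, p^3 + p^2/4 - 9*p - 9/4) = p - 3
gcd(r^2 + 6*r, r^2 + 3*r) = r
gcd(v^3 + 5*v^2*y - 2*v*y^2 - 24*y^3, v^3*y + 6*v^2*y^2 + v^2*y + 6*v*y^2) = 1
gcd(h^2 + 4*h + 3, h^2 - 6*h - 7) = h + 1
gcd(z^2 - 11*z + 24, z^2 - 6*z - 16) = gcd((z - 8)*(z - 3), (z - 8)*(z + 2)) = z - 8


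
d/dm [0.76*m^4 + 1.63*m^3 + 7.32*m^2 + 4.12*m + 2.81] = 3.04*m^3 + 4.89*m^2 + 14.64*m + 4.12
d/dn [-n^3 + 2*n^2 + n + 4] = -3*n^2 + 4*n + 1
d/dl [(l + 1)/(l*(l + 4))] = (-l^2 - 2*l - 4)/(l^2*(l^2 + 8*l + 16))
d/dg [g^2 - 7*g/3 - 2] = 2*g - 7/3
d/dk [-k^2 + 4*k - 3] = 4 - 2*k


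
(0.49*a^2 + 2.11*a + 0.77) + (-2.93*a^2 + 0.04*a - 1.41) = -2.44*a^2 + 2.15*a - 0.64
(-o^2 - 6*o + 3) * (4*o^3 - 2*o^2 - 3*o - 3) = -4*o^5 - 22*o^4 + 27*o^3 + 15*o^2 + 9*o - 9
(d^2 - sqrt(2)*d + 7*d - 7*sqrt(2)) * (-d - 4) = -d^3 - 11*d^2 + sqrt(2)*d^2 - 28*d + 11*sqrt(2)*d + 28*sqrt(2)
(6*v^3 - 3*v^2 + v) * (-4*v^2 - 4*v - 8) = -24*v^5 - 12*v^4 - 40*v^3 + 20*v^2 - 8*v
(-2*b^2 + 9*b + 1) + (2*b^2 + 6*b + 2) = 15*b + 3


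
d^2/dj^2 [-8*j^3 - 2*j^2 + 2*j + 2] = -48*j - 4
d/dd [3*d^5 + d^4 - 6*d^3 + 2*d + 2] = 15*d^4 + 4*d^3 - 18*d^2 + 2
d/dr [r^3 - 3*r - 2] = 3*r^2 - 3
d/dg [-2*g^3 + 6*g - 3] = 6 - 6*g^2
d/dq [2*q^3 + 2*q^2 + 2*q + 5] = 6*q^2 + 4*q + 2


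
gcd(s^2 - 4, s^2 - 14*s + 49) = 1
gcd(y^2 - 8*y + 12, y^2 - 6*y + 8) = y - 2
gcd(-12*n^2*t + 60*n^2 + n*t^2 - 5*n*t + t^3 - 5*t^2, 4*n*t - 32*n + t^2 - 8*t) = 4*n + t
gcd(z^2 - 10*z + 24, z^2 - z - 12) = z - 4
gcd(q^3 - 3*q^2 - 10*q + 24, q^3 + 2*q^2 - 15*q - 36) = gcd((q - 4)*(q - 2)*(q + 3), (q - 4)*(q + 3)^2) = q^2 - q - 12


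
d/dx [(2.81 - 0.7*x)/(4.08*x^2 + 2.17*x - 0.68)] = (2.856*x^2 - 22.9296*x - 5.6217)/(16.6464*x^4 + 17.7072*x^3 - 0.839900000000001*x^2 - 2.9512*x + 0.4624)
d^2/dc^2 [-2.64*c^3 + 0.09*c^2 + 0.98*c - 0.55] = 0.18 - 15.84*c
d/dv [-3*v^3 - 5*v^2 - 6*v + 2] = -9*v^2 - 10*v - 6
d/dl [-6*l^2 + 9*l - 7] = 9 - 12*l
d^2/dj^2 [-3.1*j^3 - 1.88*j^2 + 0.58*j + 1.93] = -18.6*j - 3.76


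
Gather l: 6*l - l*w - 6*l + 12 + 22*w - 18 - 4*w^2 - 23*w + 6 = -l*w - 4*w^2 - w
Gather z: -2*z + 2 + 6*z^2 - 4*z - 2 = 6*z^2 - 6*z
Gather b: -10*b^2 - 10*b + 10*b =-10*b^2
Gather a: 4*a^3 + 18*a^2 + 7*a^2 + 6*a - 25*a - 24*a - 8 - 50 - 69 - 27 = 4*a^3 + 25*a^2 - 43*a - 154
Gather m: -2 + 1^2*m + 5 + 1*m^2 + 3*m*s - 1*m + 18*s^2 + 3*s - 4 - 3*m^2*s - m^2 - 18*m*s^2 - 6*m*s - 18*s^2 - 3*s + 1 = -3*m^2*s + m*(-18*s^2 - 3*s)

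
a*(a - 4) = a^2 - 4*a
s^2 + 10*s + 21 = (s + 3)*(s + 7)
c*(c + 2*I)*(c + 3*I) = c^3 + 5*I*c^2 - 6*c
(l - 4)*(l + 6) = l^2 + 2*l - 24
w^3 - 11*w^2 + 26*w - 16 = (w - 8)*(w - 2)*(w - 1)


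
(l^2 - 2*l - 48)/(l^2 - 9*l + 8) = (l + 6)/(l - 1)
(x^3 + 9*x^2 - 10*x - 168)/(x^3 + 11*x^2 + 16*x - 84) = (x - 4)/(x - 2)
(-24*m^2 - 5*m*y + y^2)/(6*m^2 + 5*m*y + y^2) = (-8*m + y)/(2*m + y)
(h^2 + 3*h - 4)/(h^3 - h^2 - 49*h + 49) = (h + 4)/(h^2 - 49)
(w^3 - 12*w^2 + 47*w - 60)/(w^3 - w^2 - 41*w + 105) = (w - 4)/(w + 7)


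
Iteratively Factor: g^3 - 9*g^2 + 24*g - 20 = (g - 2)*(g^2 - 7*g + 10) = (g - 5)*(g - 2)*(g - 2)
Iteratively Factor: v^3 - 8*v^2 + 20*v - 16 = (v - 2)*(v^2 - 6*v + 8) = (v - 4)*(v - 2)*(v - 2)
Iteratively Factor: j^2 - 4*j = (j - 4)*(j)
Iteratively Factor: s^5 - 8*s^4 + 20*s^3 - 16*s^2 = (s - 4)*(s^4 - 4*s^3 + 4*s^2) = (s - 4)*(s - 2)*(s^3 - 2*s^2) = (s - 4)*(s - 2)^2*(s^2) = s*(s - 4)*(s - 2)^2*(s)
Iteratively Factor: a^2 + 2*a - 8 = (a - 2)*(a + 4)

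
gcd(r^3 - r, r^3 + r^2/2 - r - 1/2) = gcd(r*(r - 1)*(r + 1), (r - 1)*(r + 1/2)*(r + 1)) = r^2 - 1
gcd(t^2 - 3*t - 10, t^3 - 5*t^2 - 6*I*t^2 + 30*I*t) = t - 5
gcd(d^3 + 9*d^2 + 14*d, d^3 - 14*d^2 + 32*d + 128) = d + 2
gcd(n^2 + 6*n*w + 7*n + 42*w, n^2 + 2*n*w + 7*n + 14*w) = n + 7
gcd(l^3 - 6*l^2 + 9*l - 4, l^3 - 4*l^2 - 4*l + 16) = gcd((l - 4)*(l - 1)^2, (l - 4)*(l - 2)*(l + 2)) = l - 4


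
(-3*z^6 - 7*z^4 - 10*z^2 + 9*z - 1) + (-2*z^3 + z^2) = -3*z^6 - 7*z^4 - 2*z^3 - 9*z^2 + 9*z - 1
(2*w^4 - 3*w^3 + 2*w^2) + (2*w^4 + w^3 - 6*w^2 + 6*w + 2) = 4*w^4 - 2*w^3 - 4*w^2 + 6*w + 2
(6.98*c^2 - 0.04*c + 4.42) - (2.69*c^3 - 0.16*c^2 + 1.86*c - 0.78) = -2.69*c^3 + 7.14*c^2 - 1.9*c + 5.2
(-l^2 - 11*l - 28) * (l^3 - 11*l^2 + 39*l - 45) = -l^5 + 54*l^3 - 76*l^2 - 597*l + 1260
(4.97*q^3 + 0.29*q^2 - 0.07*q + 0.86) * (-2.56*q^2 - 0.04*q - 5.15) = -12.7232*q^5 - 0.9412*q^4 - 25.4279*q^3 - 3.6923*q^2 + 0.3261*q - 4.429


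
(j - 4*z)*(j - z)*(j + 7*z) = j^3 + 2*j^2*z - 31*j*z^2 + 28*z^3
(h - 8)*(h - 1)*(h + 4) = h^3 - 5*h^2 - 28*h + 32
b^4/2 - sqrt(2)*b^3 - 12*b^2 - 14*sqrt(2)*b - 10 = (b/2 + sqrt(2)/2)*(b - 5*sqrt(2))*(b + sqrt(2))^2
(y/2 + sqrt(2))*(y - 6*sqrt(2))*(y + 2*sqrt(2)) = y^3/2 - sqrt(2)*y^2 - 20*y - 24*sqrt(2)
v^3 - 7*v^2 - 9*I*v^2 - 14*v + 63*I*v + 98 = (v - 7)*(v - 7*I)*(v - 2*I)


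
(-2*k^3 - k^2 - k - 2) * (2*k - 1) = -4*k^4 - k^2 - 3*k + 2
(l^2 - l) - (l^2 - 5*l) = 4*l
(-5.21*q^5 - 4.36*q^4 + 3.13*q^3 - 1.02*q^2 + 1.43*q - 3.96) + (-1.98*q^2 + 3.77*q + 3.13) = -5.21*q^5 - 4.36*q^4 + 3.13*q^3 - 3.0*q^2 + 5.2*q - 0.83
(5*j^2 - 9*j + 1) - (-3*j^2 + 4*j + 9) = 8*j^2 - 13*j - 8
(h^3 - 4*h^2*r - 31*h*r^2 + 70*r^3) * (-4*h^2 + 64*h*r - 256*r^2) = -4*h^5 + 80*h^4*r - 388*h^3*r^2 - 1240*h^2*r^3 + 12416*h*r^4 - 17920*r^5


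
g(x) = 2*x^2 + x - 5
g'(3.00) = 13.00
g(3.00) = 16.00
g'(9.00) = 37.00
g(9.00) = 166.00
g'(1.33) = 6.32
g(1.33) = -0.13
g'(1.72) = 7.88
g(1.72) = 2.64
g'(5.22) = 21.88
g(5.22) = 54.72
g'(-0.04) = 0.84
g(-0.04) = -5.04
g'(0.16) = 1.64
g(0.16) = -4.79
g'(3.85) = 16.40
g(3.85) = 28.50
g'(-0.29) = -0.16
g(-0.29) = -5.12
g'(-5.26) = -20.04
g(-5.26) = 45.08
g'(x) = 4*x + 1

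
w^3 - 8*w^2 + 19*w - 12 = (w - 4)*(w - 3)*(w - 1)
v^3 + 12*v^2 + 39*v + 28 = (v + 1)*(v + 4)*(v + 7)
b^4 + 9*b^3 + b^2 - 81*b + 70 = (b - 2)*(b - 1)*(b + 5)*(b + 7)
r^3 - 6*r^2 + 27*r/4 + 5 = (r - 4)*(r - 5/2)*(r + 1/2)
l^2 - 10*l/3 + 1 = (l - 3)*(l - 1/3)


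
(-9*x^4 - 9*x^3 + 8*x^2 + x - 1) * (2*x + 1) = -18*x^5 - 27*x^4 + 7*x^3 + 10*x^2 - x - 1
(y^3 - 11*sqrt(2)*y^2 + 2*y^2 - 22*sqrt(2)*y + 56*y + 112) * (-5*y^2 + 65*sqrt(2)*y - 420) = -5*y^5 - 10*y^4 + 120*sqrt(2)*y^4 - 2130*y^3 + 240*sqrt(2)*y^3 - 4260*y^2 + 8260*sqrt(2)*y^2 - 23520*y + 16520*sqrt(2)*y - 47040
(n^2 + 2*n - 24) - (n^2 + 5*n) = -3*n - 24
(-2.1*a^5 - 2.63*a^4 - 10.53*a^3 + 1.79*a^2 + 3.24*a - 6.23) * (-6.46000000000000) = 13.566*a^5 + 16.9898*a^4 + 68.0238*a^3 - 11.5634*a^2 - 20.9304*a + 40.2458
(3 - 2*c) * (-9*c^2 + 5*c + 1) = 18*c^3 - 37*c^2 + 13*c + 3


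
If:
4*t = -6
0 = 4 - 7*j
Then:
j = 4/7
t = -3/2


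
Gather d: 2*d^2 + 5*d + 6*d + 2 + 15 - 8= 2*d^2 + 11*d + 9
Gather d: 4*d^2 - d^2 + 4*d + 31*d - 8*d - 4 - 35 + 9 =3*d^2 + 27*d - 30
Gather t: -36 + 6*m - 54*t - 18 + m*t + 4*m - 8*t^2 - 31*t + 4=10*m - 8*t^2 + t*(m - 85) - 50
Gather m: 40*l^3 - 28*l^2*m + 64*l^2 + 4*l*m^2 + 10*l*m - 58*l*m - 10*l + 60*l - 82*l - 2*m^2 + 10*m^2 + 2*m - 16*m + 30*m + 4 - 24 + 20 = 40*l^3 + 64*l^2 - 32*l + m^2*(4*l + 8) + m*(-28*l^2 - 48*l + 16)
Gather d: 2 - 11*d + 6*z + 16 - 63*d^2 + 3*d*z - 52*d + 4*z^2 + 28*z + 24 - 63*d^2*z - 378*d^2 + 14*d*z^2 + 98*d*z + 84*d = d^2*(-63*z - 441) + d*(14*z^2 + 101*z + 21) + 4*z^2 + 34*z + 42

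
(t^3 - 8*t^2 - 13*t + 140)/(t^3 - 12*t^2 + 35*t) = (t + 4)/t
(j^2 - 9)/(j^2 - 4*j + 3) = (j + 3)/(j - 1)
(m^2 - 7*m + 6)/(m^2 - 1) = (m - 6)/(m + 1)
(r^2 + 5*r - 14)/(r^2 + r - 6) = (r + 7)/(r + 3)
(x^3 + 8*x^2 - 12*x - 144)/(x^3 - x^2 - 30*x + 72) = (x + 6)/(x - 3)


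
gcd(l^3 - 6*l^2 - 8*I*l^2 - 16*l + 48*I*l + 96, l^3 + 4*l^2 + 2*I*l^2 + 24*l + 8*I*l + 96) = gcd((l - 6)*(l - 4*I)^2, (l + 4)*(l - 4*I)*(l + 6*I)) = l - 4*I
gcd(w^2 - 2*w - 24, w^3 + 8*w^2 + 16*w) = w + 4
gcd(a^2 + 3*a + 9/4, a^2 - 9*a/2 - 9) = a + 3/2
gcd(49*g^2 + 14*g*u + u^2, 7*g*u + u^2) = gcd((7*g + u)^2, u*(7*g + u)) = 7*g + u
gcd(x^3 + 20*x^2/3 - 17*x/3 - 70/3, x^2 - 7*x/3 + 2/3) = x - 2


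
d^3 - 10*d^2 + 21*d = d*(d - 7)*(d - 3)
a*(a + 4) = a^2 + 4*a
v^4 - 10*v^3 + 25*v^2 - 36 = (v - 6)*(v - 3)*(v - 2)*(v + 1)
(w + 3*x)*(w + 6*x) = w^2 + 9*w*x + 18*x^2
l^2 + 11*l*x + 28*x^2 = (l + 4*x)*(l + 7*x)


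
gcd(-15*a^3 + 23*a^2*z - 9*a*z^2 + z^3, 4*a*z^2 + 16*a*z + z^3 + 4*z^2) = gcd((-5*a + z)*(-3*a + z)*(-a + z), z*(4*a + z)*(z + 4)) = 1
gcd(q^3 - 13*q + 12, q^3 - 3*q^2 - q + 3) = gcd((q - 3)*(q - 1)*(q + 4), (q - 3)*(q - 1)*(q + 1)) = q^2 - 4*q + 3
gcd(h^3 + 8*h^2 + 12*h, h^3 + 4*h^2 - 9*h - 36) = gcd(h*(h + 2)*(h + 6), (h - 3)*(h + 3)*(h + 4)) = 1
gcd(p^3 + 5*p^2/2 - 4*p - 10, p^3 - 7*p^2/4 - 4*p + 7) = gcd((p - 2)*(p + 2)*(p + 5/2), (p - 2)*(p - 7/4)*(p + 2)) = p^2 - 4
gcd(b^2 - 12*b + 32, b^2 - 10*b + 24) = b - 4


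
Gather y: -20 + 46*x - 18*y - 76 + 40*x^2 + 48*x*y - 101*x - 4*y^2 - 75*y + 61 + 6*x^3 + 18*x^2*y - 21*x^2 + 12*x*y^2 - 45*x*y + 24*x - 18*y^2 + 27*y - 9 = 6*x^3 + 19*x^2 - 31*x + y^2*(12*x - 22) + y*(18*x^2 + 3*x - 66) - 44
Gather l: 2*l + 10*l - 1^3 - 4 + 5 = 12*l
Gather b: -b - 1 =-b - 1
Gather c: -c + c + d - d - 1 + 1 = 0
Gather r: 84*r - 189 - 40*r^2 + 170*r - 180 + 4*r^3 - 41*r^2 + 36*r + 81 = 4*r^3 - 81*r^2 + 290*r - 288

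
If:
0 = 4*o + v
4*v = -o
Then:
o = 0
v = 0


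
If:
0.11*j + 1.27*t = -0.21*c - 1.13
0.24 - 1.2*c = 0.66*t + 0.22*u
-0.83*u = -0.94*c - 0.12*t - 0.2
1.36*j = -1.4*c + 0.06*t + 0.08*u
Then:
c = 0.57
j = -0.59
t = -0.93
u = 0.76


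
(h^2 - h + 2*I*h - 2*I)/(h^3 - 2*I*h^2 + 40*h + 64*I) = (h - 1)/(h^2 - 4*I*h + 32)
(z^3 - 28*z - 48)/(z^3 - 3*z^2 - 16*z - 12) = (z + 4)/(z + 1)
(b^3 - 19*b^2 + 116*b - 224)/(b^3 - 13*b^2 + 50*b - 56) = (b - 8)/(b - 2)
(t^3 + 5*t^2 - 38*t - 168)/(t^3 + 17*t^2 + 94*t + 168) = (t - 6)/(t + 6)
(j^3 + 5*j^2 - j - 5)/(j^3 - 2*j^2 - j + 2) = (j + 5)/(j - 2)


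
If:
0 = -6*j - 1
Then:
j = -1/6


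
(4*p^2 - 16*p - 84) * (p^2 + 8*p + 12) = 4*p^4 + 16*p^3 - 164*p^2 - 864*p - 1008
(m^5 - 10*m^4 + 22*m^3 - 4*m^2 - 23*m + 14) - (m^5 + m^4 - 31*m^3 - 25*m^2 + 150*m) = -11*m^4 + 53*m^3 + 21*m^2 - 173*m + 14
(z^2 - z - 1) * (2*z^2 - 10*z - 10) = 2*z^4 - 12*z^3 - 2*z^2 + 20*z + 10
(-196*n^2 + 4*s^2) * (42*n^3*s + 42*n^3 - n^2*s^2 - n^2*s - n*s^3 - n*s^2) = -8232*n^5*s - 8232*n^5 + 196*n^4*s^2 + 196*n^4*s + 364*n^3*s^3 + 364*n^3*s^2 - 4*n^2*s^4 - 4*n^2*s^3 - 4*n*s^5 - 4*n*s^4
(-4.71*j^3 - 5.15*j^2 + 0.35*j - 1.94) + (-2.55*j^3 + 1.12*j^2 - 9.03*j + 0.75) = -7.26*j^3 - 4.03*j^2 - 8.68*j - 1.19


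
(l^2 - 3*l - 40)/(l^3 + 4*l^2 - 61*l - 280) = 1/(l + 7)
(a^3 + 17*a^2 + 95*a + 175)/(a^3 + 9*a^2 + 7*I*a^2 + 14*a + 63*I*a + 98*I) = (a^2 + 10*a + 25)/(a^2 + a*(2 + 7*I) + 14*I)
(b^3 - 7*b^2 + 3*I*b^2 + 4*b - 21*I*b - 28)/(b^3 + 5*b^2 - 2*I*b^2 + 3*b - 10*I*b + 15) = (b^3 + b^2*(-7 + 3*I) + b*(4 - 21*I) - 28)/(b^3 + b^2*(5 - 2*I) + b*(3 - 10*I) + 15)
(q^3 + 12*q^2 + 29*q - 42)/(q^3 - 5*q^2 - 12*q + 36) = (q^3 + 12*q^2 + 29*q - 42)/(q^3 - 5*q^2 - 12*q + 36)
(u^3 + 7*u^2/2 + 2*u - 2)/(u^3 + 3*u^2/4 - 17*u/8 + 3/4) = 4*(u + 2)/(4*u - 3)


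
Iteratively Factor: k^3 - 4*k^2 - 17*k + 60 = (k - 5)*(k^2 + k - 12) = (k - 5)*(k + 4)*(k - 3)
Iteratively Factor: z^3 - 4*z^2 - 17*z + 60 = (z - 3)*(z^2 - z - 20) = (z - 5)*(z - 3)*(z + 4)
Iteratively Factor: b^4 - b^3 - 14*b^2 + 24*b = (b - 2)*(b^3 + b^2 - 12*b) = b*(b - 2)*(b^2 + b - 12) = b*(b - 2)*(b + 4)*(b - 3)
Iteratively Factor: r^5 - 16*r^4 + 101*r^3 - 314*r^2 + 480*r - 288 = (r - 2)*(r^4 - 14*r^3 + 73*r^2 - 168*r + 144) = (r - 3)*(r - 2)*(r^3 - 11*r^2 + 40*r - 48) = (r - 4)*(r - 3)*(r - 2)*(r^2 - 7*r + 12) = (r - 4)*(r - 3)^2*(r - 2)*(r - 4)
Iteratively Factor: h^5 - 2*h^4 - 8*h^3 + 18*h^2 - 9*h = (h)*(h^4 - 2*h^3 - 8*h^2 + 18*h - 9) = h*(h - 1)*(h^3 - h^2 - 9*h + 9) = h*(h - 1)*(h + 3)*(h^2 - 4*h + 3) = h*(h - 3)*(h - 1)*(h + 3)*(h - 1)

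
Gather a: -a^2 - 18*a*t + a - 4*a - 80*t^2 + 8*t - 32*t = -a^2 + a*(-18*t - 3) - 80*t^2 - 24*t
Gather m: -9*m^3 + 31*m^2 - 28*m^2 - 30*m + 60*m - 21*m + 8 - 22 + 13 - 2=-9*m^3 + 3*m^2 + 9*m - 3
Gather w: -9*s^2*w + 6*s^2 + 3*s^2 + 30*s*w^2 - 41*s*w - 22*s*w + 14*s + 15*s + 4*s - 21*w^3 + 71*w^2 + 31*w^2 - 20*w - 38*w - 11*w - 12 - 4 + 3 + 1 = 9*s^2 + 33*s - 21*w^3 + w^2*(30*s + 102) + w*(-9*s^2 - 63*s - 69) - 12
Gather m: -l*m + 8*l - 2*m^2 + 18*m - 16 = 8*l - 2*m^2 + m*(18 - l) - 16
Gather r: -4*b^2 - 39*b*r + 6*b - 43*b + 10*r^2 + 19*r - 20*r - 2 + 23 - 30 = -4*b^2 - 37*b + 10*r^2 + r*(-39*b - 1) - 9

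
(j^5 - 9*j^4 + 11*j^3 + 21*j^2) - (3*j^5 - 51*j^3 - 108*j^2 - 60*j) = -2*j^5 - 9*j^4 + 62*j^3 + 129*j^2 + 60*j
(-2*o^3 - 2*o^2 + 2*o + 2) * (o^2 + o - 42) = -2*o^5 - 4*o^4 + 84*o^3 + 88*o^2 - 82*o - 84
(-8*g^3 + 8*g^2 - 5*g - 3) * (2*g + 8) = -16*g^4 - 48*g^3 + 54*g^2 - 46*g - 24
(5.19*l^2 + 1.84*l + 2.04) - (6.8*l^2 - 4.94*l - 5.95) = -1.61*l^2 + 6.78*l + 7.99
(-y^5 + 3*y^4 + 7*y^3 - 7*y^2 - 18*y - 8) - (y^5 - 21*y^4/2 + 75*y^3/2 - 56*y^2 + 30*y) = -2*y^5 + 27*y^4/2 - 61*y^3/2 + 49*y^2 - 48*y - 8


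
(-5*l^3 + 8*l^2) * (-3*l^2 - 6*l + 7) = 15*l^5 + 6*l^4 - 83*l^3 + 56*l^2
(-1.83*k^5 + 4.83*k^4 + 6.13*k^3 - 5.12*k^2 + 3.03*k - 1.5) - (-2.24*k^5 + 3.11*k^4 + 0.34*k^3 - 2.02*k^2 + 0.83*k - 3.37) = 0.41*k^5 + 1.72*k^4 + 5.79*k^3 - 3.1*k^2 + 2.2*k + 1.87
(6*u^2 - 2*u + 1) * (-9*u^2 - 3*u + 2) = -54*u^4 + 9*u^2 - 7*u + 2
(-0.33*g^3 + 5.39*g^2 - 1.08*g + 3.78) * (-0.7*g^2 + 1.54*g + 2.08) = 0.231*g^5 - 4.2812*g^4 + 8.3702*g^3 + 6.902*g^2 + 3.5748*g + 7.8624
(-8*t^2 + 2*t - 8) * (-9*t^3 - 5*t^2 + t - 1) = 72*t^5 + 22*t^4 + 54*t^3 + 50*t^2 - 10*t + 8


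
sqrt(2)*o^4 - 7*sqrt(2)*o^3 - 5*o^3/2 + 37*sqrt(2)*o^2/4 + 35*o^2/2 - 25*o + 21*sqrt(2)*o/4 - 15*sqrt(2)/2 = (o - 5)*(o - 2)*(o - 3*sqrt(2)/2)*(sqrt(2)*o + 1/2)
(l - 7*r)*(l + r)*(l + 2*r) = l^3 - 4*l^2*r - 19*l*r^2 - 14*r^3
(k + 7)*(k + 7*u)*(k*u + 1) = k^3*u + 7*k^2*u^2 + 7*k^2*u + k^2 + 49*k*u^2 + 7*k*u + 7*k + 49*u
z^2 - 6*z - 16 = (z - 8)*(z + 2)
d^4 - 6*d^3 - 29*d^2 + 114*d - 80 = (d - 8)*(d - 2)*(d - 1)*(d + 5)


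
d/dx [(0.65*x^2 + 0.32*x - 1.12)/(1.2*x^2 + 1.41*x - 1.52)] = (0.5325*x^2 + 0.712*x + 1.0928)/(1.44*x^4 + 3.384*x^3 - 1.6599*x^2 - 4.2864*x + 2.3104)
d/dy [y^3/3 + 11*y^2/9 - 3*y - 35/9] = y^2 + 22*y/9 - 3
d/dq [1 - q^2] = -2*q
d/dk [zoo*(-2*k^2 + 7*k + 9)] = zoo*(k + 1)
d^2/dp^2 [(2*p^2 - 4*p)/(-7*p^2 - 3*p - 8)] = 28*(17*p^3 + 24*p^2 - 48*p - 16)/(343*p^6 + 441*p^5 + 1365*p^4 + 1035*p^3 + 1560*p^2 + 576*p + 512)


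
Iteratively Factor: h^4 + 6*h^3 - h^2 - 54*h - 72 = (h + 3)*(h^3 + 3*h^2 - 10*h - 24) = (h - 3)*(h + 3)*(h^2 + 6*h + 8) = (h - 3)*(h + 2)*(h + 3)*(h + 4)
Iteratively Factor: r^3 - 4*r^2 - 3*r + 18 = (r - 3)*(r^2 - r - 6) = (r - 3)^2*(r + 2)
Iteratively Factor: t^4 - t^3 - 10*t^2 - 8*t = (t + 2)*(t^3 - 3*t^2 - 4*t) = (t - 4)*(t + 2)*(t^2 + t) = (t - 4)*(t + 1)*(t + 2)*(t)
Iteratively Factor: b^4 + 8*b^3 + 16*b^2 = (b + 4)*(b^3 + 4*b^2) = (b + 4)^2*(b^2) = b*(b + 4)^2*(b)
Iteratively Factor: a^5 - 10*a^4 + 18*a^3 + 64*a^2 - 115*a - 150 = (a - 5)*(a^4 - 5*a^3 - 7*a^2 + 29*a + 30) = (a - 5)*(a + 2)*(a^3 - 7*a^2 + 7*a + 15) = (a - 5)*(a + 1)*(a + 2)*(a^2 - 8*a + 15) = (a - 5)^2*(a + 1)*(a + 2)*(a - 3)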